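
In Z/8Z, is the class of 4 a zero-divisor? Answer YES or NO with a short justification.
gcd(4, 8) = 4 > 1, so 4 is not a unit in Z/8Z. In Z/nZ every nonzero non-unit is a zero-divisor: explicitly, take b = 8/gcd = 2 ≠ 0 (mod 8); then 4·2 = 8 = 1·8, i.e. 4·2 ≡ 0 (mod 8). So 4 is a zero-divisor.

Final answer: YES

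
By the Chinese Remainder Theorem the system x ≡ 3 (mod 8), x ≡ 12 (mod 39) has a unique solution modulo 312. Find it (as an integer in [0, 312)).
x ≡ 51 (mod 312); the representative in [0, 312) is 51

The moduli 8, 39 are pairwise coprime, so by the CRT there is a unique solution mod 8·39 = 312.
Solve by successive substitution. Start with x ≡ 3 (mod 8).
  Combine with x ≡ 12 (mod 39): write x = 3 + 8·t and require 3 + 8·t ≡ 12 (mod 39), i.e. 8·t ≡ 12 − 3 ≡ 9 (mod 39). Since 8^(−1) ≡ 5 (mod 39), t ≡ 5·9 ≡ 6 (mod 39). So x ≡ 3 + 8·6 = 51 (mod 312).
Unique solution in [0, 312): x = 51.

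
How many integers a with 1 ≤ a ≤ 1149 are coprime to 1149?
764

The number of a ∈ {1, ..., 1149} with gcd(a, 1149) = 1 is by definition Euler's totient φ(1149). φ is multiplicative, with φ(p^e) = p^e − p^(e−1). Factorise 1149 = 3 · 383. Then
  φ(1149) = (3 − 1) · (383 − 1) = 2 · 382 = 764.
So there are 764 such integers.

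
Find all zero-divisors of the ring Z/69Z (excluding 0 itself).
An element a ∈ Z/69Z (with a ≠ 0) is a zero-divisor iff gcd(a, 69) > 1 (because a is a unit precisely when gcd(a, n) = 1, and in Z/nZ every nonzero, non-unit element is a zero-divisor). Scan a = 1, ..., 68 and keep those with gcd(a, 69) > 1:
  gcd(3, 69) = 3, gcd(6, 69) = 3, gcd(9, 69) = 3, gcd(12, 69) = 3, gcd(15, 69) = 3, gcd(18, 69) = 3, gcd(21, 69) = 3, gcd(23, 69) = 23, gcd(24, 69) = 3, gcd(27, 69) = 3, gcd(30, 69) = 3, gcd(33, 69) = 3, gcd(36, 69) = 3, gcd(39, 69) = 3, gcd(42, 69) = 3, gcd(45, 69) = 3, gcd(46, 69) = 23, gcd(48, 69) = 3, gcd(51, 69) = 3, gcd(54, 69) = 3, gcd(57, 69) = 3, gcd(60, 69) = 3, gcd(63, 69) = 3, gcd(66, 69) = 3.
All other a ∈ {1, ..., 68} have gcd(a, 69) = 1 and are units. So the nonzero zero-divisors are exactly the 24 values of a appearing in this scan.

Final answer: nonzero zero-divisors of Z/69Z = {3, 6, 9, 12, 15, 18, 21, 23, 24, 27, 30, 33, 36, 39, 42, 45, 46, 48, 51, 54, 57, 60, 63, 66}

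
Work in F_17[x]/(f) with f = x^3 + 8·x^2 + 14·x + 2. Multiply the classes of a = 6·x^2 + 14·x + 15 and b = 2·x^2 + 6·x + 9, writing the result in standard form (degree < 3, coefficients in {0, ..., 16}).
a · b ≡ x^2 + 11·x + 12 (mod f(x))

Multiply as integer polynomials: a · b = 12·x^4 + 64·x^3 + 168·x^2 + 216·x + 135. Reducing coefficients mod 17: a · b ≡ 12·x^4 + 13·x^3 + 15·x^2 + 12·x + 16. Now divide by f(x) = x^3 + 8·x^2 + 14·x + 2 in F_17[x], eliminating the leading term at each step:
  leading term 12·x^4: subtract (12·x)·f(x) = 12·x^4 + 11·x^3 + 15·x^2 + 7·x, leaving 2·x^3 + 5·x + 16 (coefficients mod 17)
  leading term 2·x^3: subtract (2)·f(x) = 2·x^3 + 16·x^2 + 11·x + 4, leaving x^2 + 11·x + 12 (coefficients mod 17)
The degree is now < 3, so this is the remainder. Hence a · b ≡ x^2 + 11·x + 12 in F_17[x]/(f).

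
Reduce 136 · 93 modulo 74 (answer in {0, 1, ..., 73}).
Reduce the factors first: 136 ≡ 62, 93 ≡ 19 (mod 74), so 136 · 93 ≡ 62 · 19 (mod 74). 62 · 19 = 1178. Dividing by 74: 1178 = 15·74 + 68. So (136 · 93) mod 74 = 68.

Final answer: 68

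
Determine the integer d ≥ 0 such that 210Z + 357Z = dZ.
In the PID Z, (a, b) is generated by gcd(a, b). Compute gcd(357, 210) with the extended Euclidean algorithm, tracking rows (r, s, t) with s·357 + t·210 = r:
  row A: (357, 1, 0)   [1·357 + 0·210 = 357]
  row B: (210, 0, 1)   [0·357 + 1·210 = 210]
  357 = 1·210 + 147   → row C = row A − 1·row B = (147, 1, −1)   [check: 1·357 − 1·210 = 147]
  210 = 1·147 + 63   → row D = row B − 1·row C = (63, −1, 2)   [check: −1·357 + 2·210 = 63]
  147 = 2·63 + 21   → row E = row C − 2·row D = (21, 3, −5)   [check: 3·357 − 5·210 = 21]
  63 = 3·21 + 0   → remainder 0, stop. gcd = 21 (last nonzero row E).
So gcd(210, 357) = 21, with Bézout identity 3·357 − 5·210 = 21. Containment (⊇): the Bézout identity exhibits 21 as an element of (210, 357), giving (21) ⊆ (210, 357). Containment (⊆): since 21 | 210 and 21 | 357 (210 = 21·10, 357 = 21·17), every Z-linear combination of 210 and 357 is divisible by 21, so (210, 357) ⊆ (21). Therefore (210, 357) = (21), d = 21.

Final answer: (210, 357) = (21); d = 21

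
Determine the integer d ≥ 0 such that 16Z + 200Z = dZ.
(16, 200) = (8); d = 8

In the PID Z, (a, b) is generated by gcd(a, b). Compute gcd(200, 16) with the extended Euclidean algorithm, tracking rows (r, s, t) with s·200 + t·16 = r:
  row A: (200, 1, 0)   [1·200 + 0·16 = 200]
  row B: (16, 0, 1)   [0·200 + 1·16 = 16]
  200 = 12·16 + 8   → row C = row A − 12·row B = (8, 1, −12)   [check: 1·200 − 12·16 = 8]
  16 = 2·8 + 0   → remainder 0, stop. gcd = 8 (last nonzero row C).
So gcd(16, 200) = 8, with Bézout identity 1·200 − 12·16 = 8. Containment (⊇): the Bézout identity exhibits 8 as an element of (16, 200), giving (8) ⊆ (16, 200). Containment (⊆): since 8 | 16 and 8 | 200 (16 = 8·2, 200 = 8·25), every Z-linear combination of 16 and 200 is divisible by 8, so (16, 200) ⊆ (8). Therefore (16, 200) = (8), d = 8.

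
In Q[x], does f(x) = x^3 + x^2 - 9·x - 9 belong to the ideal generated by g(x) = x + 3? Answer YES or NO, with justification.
In Q[x] the ideal (g) consists of all multiples of g, so f ∈ (g) iff g | f, i.e. iff the remainder of f on division by g is 0. Divide f by g (g is monic, so eliminate the leading term of the running remainder at each step):
  leading term x^3: subtract (x^2)·g(x) = x^3 + 3·x^2, leaving -2·x^2 - 9·x - 9
  leading term -2·x^2: subtract (-2·x)·g(x) = -2·x^2 - 6·x, leaving -3·x - 9
  leading term -3·x: subtract (-3)·g(x) = -3·x - 9, leaving 0
The remainder is 0, so f(x) = g(x) · h(x) with h(x) = x^2 - 2·x - 3. Hence g | f, i.e. f ∈ (g).

Final answer: YES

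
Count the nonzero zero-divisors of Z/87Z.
Z/87Z has 30 nonzero zero-divisors

In Z/87Z each nonzero element is either a unit (gcd with 87 is 1) or a zero-divisor (gcd > 1). The number of units is φ(87): factorise 87 = 3 · 29, so φ(87) = (3 − 1) · (29 − 1) = 2 · 28 = 56. The nonzero elements number 87 − 1 = 86. Hence the nonzero zero-divisors number 86 − 56 = 30.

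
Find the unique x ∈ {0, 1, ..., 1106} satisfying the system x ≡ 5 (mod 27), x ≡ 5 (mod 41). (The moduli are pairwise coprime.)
The moduli 27, 41 are pairwise coprime, so by the CRT there is a unique solution mod 27·41 = 1107.
Solve by successive substitution. Start with x ≡ 5 (mod 27).
  Combine with x ≡ 5 (mod 41): write x = 5 + 27·t and require 5 + 27·t ≡ 5 (mod 41), i.e. 27·t ≡ 5 − 5 ≡ 0 (mod 41). Since 27^(−1) ≡ 38 (mod 41), t ≡ 38·0 ≡ 0 (mod 41). So x ≡ 5 + 27·0 = 5 (mod 1107).
Unique solution in [0, 1107): x = 5.

Final answer: x ≡ 5 (mod 1107); the representative in [0, 1107) is 5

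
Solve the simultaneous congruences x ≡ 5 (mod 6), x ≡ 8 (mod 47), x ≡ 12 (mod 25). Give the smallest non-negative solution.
The moduli 6, 47, 25 are pairwise coprime, so by the CRT there is a unique solution mod 6·47·25 = 7050.
Solve by successive substitution. Start with x ≡ 5 (mod 6).
  Combine with x ≡ 8 (mod 47): write x = 5 + 6·t and require 5 + 6·t ≡ 8 (mod 47), i.e. 6·t ≡ 8 − 5 ≡ 3 (mod 47). Since 6^(−1) ≡ 8 (mod 47), t ≡ 8·3 ≡ 24 (mod 47). So x ≡ 5 + 6·24 = 149 (mod 282).
  Combine with x ≡ 12 (mod 25): write x = 149 + 282·t and require 149 + 282·t ≡ 12 (mod 25), i.e. 282·t ≡ 12 − 149 ≡ 13 (mod 25). Since 282^(−1) ≡ 18 (mod 25) (282 ≡ 7 (mod 25)), t ≡ 18·13 ≡ 9 (mod 25). So x ≡ 149 + 282·9 = 2687 (mod 7050).
Unique solution in [0, 7050): x = 2687.

Final answer: x ≡ 2687 (mod 7050); the representative in [0, 7050) is 2687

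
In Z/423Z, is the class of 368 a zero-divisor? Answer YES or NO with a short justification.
gcd(368, 423) = 1, so 368 is a unit in Z/423Z (it has a multiplicative inverse). A unit cannot be a zero-divisor: if 368·b ≡ 0 then multiplying both sides by 368^(−1) gives b ≡ 0. So 368 is not a zero-divisor.

Final answer: NO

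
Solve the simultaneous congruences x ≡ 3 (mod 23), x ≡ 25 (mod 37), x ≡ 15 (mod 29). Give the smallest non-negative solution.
x ≡ 20634 (mod 24679); the representative in [0, 24679) is 20634

The moduli 23, 37, 29 are pairwise coprime, so by the CRT there is a unique solution mod 23·37·29 = 24679.
Solve by successive substitution. Start with x ≡ 3 (mod 23).
  Combine with x ≡ 25 (mod 37): write x = 3 + 23·t and require 3 + 23·t ≡ 25 (mod 37), i.e. 23·t ≡ 25 − 3 ≡ 22 (mod 37). Since 23^(−1) ≡ 29 (mod 37), t ≡ 29·22 ≡ 9 (mod 37). So x ≡ 3 + 23·9 = 210 (mod 851).
  Combine with x ≡ 15 (mod 29): write x = 210 + 851·t and require 210 + 851·t ≡ 15 (mod 29), i.e. 851·t ≡ 15 − 210 ≡ 8 (mod 29). Since 851^(−1) ≡ 3 (mod 29) (851 ≡ 10 (mod 29)), t ≡ 3·8 ≡ 24 (mod 29). So x ≡ 210 + 851·24 = 20634 (mod 24679).
Unique solution in [0, 24679): x = 20634.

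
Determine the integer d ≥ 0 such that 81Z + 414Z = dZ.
(81, 414) = (9); d = 9

In the PID Z, (a, b) is generated by gcd(a, b). Compute gcd(414, 81) with the extended Euclidean algorithm, tracking rows (r, s, t) with s·414 + t·81 = r:
  row A: (414, 1, 0)   [1·414 + 0·81 = 414]
  row B: (81, 0, 1)   [0·414 + 1·81 = 81]
  414 = 5·81 + 9   → row C = row A − 5·row B = (9, 1, −5)   [check: 1·414 − 5·81 = 9]
  81 = 9·9 + 0   → remainder 0, stop. gcd = 9 (last nonzero row C).
So gcd(81, 414) = 9, with Bézout identity 1·414 − 5·81 = 9. Containment (⊇): the Bézout identity exhibits 9 as an element of (81, 414), giving (9) ⊆ (81, 414). Containment (⊆): since 9 | 81 and 9 | 414 (81 = 9·9, 414 = 9·46), every Z-linear combination of 81 and 414 is divisible by 9, so (81, 414) ⊆ (9). Therefore (81, 414) = (9), d = 9.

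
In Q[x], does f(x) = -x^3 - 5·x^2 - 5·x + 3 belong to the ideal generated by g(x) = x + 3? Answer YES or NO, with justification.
In Q[x] the ideal (g) consists of all multiples of g, so f ∈ (g) iff g | f, i.e. iff the remainder of f on division by g is 0. Divide f by g (g is monic, so eliminate the leading term of the running remainder at each step):
  leading term -x^3: subtract (-x^2)·g(x) = -x^3 - 3·x^2, leaving -2·x^2 - 5·x + 3
  leading term -2·x^2: subtract (-2·x)·g(x) = -2·x^2 - 6·x, leaving x + 3
  leading term x: subtract (1)·g(x) = x + 3, leaving 0
The remainder is 0, so f(x) = g(x) · h(x) with h(x) = -x^2 - 2·x + 1. Hence g | f, i.e. f ∈ (g).

Final answer: YES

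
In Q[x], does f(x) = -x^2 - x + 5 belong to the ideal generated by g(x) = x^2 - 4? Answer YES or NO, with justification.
NO

In Q[x] the ideal (g) consists of all multiples of g, so f ∈ (g) iff g | f, i.e. iff the remainder of f on division by g is 0. Divide f by g (g is monic, so eliminate the leading term of the running remainder at each step):
  leading term -x^2: subtract (-1)·g(x) = 4 - x^2, leaving 1 - x
The remainder r(x) = 1 - x ≠ 0 (and deg r < deg g), so g ∤ f, i.e. f ∉ (g).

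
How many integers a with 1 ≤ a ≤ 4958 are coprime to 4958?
2376

The number of a ∈ {1, ..., 4958} with gcd(a, 4958) = 1 is by definition Euler's totient φ(4958). φ is multiplicative, with φ(p^e) = p^e − p^(e−1). Factorise 4958 = 2 · 37 · 67. Then
  φ(4958) = (2 − 1) · (37 − 1) · (67 − 1) = 1 · 36 · 66 = 2376.
So there are 2376 such integers.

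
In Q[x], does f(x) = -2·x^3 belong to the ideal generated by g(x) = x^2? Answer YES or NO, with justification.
In Q[x] the ideal (g) consists of all multiples of g, so f ∈ (g) iff g | f, i.e. iff the remainder of f on division by g is 0. Divide f by g (g is monic, so eliminate the leading term of the running remainder at each step):
  leading term -2·x^3: subtract (-2·x)·g(x) = -2·x^3, leaving 0
The remainder is 0, so f(x) = g(x) · h(x) with h(x) = -2·x. Hence g | f, i.e. f ∈ (g).

Final answer: YES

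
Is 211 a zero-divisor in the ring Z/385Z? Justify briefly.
gcd(211, 385) = 1, so 211 is a unit in Z/385Z (it has a multiplicative inverse). A unit cannot be a zero-divisor: if 211·b ≡ 0 then multiplying both sides by 211^(−1) gives b ≡ 0. So 211 is not a zero-divisor.

Final answer: NO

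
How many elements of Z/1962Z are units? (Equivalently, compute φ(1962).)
Z/1962Z has φ(1962) = 648 units

An element a ∈ Z/1962Z is a unit iff gcd(a, 1962) = 1, so the number of units is φ(1962). φ is multiplicative, with φ(p^e) = p^e − p^(e−1). Factorise 1962 = 2 · 3^2 · 109. Then
  φ(1962) = (2 − 1) · (3^2 − 3^1) · (109 − 1) = 1 · 6 · 108 = 648.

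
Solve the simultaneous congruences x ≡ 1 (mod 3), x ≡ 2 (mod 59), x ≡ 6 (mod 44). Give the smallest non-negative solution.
x ≡ 5902 (mod 7788); the representative in [0, 7788) is 5902

The moduli 3, 59, 44 are pairwise coprime, so by the CRT there is a unique solution mod 3·59·44 = 7788.
Solve by successive substitution. Start with x ≡ 1 (mod 3).
  Combine with x ≡ 2 (mod 59): write x = 1 + 3·t and require 1 + 3·t ≡ 2 (mod 59), i.e. 3·t ≡ 2 − 1 ≡ 1 (mod 59). Since 3^(−1) ≡ 20 (mod 59), t ≡ 20·1 ≡ 20 (mod 59). So x ≡ 1 + 3·20 = 61 (mod 177).
  Combine with x ≡ 6 (mod 44): write x = 61 + 177·t and require 61 + 177·t ≡ 6 (mod 44), i.e. 177·t ≡ 6 − 61 ≡ 33 (mod 44). Since 177^(−1) ≡ 1 (mod 44) (177 ≡ 1 (mod 44)), t ≡ 1·33 ≡ 33 (mod 44). So x ≡ 61 + 177·33 = 5902 (mod 7788).
Unique solution in [0, 7788): x = 5902.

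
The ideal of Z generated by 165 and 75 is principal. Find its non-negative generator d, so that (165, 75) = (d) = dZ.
In the PID Z, (a, b) is generated by gcd(a, b). Compute gcd(165, 75) with the extended Euclidean algorithm, tracking rows (r, s, t) with s·165 + t·75 = r:
  row A: (165, 1, 0)   [1·165 + 0·75 = 165]
  row B: (75, 0, 1)   [0·165 + 1·75 = 75]
  165 = 2·75 + 15   → row C = row A − 2·row B = (15, 1, −2)   [check: 1·165 − 2·75 = 15]
  75 = 5·15 + 0   → remainder 0, stop. gcd = 15 (last nonzero row C).
So gcd(165, 75) = 15, with Bézout identity 1·165 − 2·75 = 15. Containment (⊇): the Bézout identity exhibits 15 as an element of (165, 75), giving (15) ⊆ (165, 75). Containment (⊆): since 15 | 165 and 15 | 75 (165 = 15·11, 75 = 15·5), every Z-linear combination of 165 and 75 is divisible by 15, so (165, 75) ⊆ (15). Therefore (165, 75) = (15), d = 15.

Final answer: (165, 75) = (15); d = 15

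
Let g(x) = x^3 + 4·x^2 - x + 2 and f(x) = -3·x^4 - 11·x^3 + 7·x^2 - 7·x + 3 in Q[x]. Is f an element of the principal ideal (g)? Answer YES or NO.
NO

In Q[x] the ideal (g) consists of all multiples of g, so f ∈ (g) iff g | f, i.e. iff the remainder of f on division by g is 0. Divide f by g (g is monic, so eliminate the leading term of the running remainder at each step):
  leading term -3·x^4: subtract (-3·x)·g(x) = -3·x^4 - 12·x^3 + 3·x^2 - 6·x, leaving x^3 + 4·x^2 - x + 3
  leading term x^3: subtract (1)·g(x) = x^3 + 4·x^2 - x + 2, leaving 1
The remainder r(x) = 1 ≠ 0 (and deg r < deg g), so g ∤ f, i.e. f ∉ (g).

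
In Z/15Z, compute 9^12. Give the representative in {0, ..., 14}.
6

Use repeated squaring. Binary(12) = 1100. Walk through the bits of the exponent 12 left-to-right: at each bit after the leading one, square the running value, then multiply by 9 if the bit is 1 (always reducing mod 15):
  bit 1 = 1 (leading): start with 9.
  bit 2 = 1: square 9^2 = 81 ≡ 6; bit is 1, so multiply 6·9 = 54 ≡ 9 (mod 15).
  bit 3 = 0: square 9^2 = 81 ≡ 6 (mod 15).
  bit 4 = 0: square 6^2 = 36 ≡ 6 (mod 15).
Final value: 9^12 ≡ 6 (mod 15).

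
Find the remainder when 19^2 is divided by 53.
43

Use repeated squaring. Binary(2) = 10. Walk through the bits of the exponent 2 left-to-right: at each bit after the leading one, square the running value, then multiply by 19 if the bit is 1 (always reducing mod 53):
  bit 1 = 1 (leading): start with 19.
  bit 2 = 0: square 19^2 = 361 ≡ 43 (mod 53).
Final value: 19^2 ≡ 43 (mod 53).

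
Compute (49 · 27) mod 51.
48

Both factors are already reduced mod 51. 49 · 27 = 1323. Dividing by 51: 1323 = 25·51 + 48. So (49 · 27) mod 51 = 48.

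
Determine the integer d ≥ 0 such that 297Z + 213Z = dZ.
In the PID Z, (a, b) is generated by gcd(a, b). Compute gcd(297, 213) with the extended Euclidean algorithm, tracking rows (r, s, t) with s·297 + t·213 = r:
  row A: (297, 1, 0)   [1·297 + 0·213 = 297]
  row B: (213, 0, 1)   [0·297 + 1·213 = 213]
  297 = 1·213 + 84   → row C = row A − 1·row B = (84, 1, −1)   [check: 1·297 − 1·213 = 84]
  213 = 2·84 + 45   → row D = row B − 2·row C = (45, −2, 3)   [check: −2·297 + 3·213 = 45]
  84 = 1·45 + 39   → row E = row C − 1·row D = (39, 3, −4)   [check: 3·297 − 4·213 = 39]
  45 = 1·39 + 6   → row F = row D − 1·row E = (6, −5, 7)   [check: −5·297 + 7·213 = 6]
  39 = 6·6 + 3   → row G = row E − 6·row F = (3, 33, −46)   [check: 33·297 − 46·213 = 3]
  6 = 2·3 + 0   → remainder 0, stop. gcd = 3 (last nonzero row G).
So gcd(297, 213) = 3, with Bézout identity 33·297 − 46·213 = 3. Containment (⊇): the Bézout identity exhibits 3 as an element of (297, 213), giving (3) ⊆ (297, 213). Containment (⊆): since 3 | 297 and 3 | 213 (297 = 3·99, 213 = 3·71), every Z-linear combination of 297 and 213 is divisible by 3, so (297, 213) ⊆ (3). Therefore (297, 213) = (3), d = 3.

Final answer: (297, 213) = (3); d = 3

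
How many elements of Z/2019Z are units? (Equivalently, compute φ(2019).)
An element a ∈ Z/2019Z is a unit iff gcd(a, 2019) = 1, so the number of units is φ(2019). φ is multiplicative, with φ(p^e) = p^e − p^(e−1). Factorise 2019 = 3 · 673. Then
  φ(2019) = (3 − 1) · (673 − 1) = 2 · 672 = 1344.

Final answer: Z/2019Z has φ(2019) = 1344 units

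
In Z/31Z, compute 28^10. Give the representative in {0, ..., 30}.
25

Use repeated squaring. Binary(10) = 1010. Walk through the bits of the exponent 10 left-to-right: at each bit after the leading one, square the running value, then multiply by 28 if the bit is 1 (always reducing mod 31):
  bit 1 = 1 (leading): start with 28.
  bit 2 = 0: square 28^2 = 784 ≡ 9 (mod 31).
  bit 3 = 1: square 9^2 = 81 ≡ 19; bit is 1, so multiply 19·28 = 532 ≡ 5 (mod 31).
  bit 4 = 0: square 5^2 = 25 (mod 31).
Final value: 28^10 ≡ 25 (mod 31).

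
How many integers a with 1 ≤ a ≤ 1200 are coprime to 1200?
320

The number of a ∈ {1, ..., 1200} with gcd(a, 1200) = 1 is by definition Euler's totient φ(1200). φ is multiplicative, with φ(p^e) = p^e − p^(e−1). Factorise 1200 = 2^4 · 3 · 5^2. Then
  φ(1200) = (2^4 − 2^3) · (3 − 1) · (5^2 − 5^1) = 8 · 2 · 20 = 320.
So there are 320 such integers.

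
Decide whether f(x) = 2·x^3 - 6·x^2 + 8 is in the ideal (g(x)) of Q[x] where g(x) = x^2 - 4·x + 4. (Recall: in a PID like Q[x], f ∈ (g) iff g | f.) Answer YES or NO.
YES

In Q[x] the ideal (g) consists of all multiples of g, so f ∈ (g) iff g | f, i.e. iff the remainder of f on division by g is 0. Divide f by g (g is monic, so eliminate the leading term of the running remainder at each step):
  leading term 2·x^3: subtract (2·x)·g(x) = 2·x^3 - 8·x^2 + 8·x, leaving 2·x^2 - 8·x + 8
  leading term 2·x^2: subtract (2)·g(x) = 2·x^2 - 8·x + 8, leaving 0
The remainder is 0, so f(x) = g(x) · h(x) with h(x) = 2·x + 2. Hence g | f, i.e. f ∈ (g).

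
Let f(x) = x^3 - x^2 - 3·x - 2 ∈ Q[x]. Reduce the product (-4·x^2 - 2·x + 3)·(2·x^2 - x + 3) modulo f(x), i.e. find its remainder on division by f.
First multiply in Q[x] without reducing: a · b = -8·x^4 - 4·x^2 - 9·x + 9. Now divide by f(x) = x^3 - x^2 - 3·x - 2, eliminating the leading term at each step:
  leading term -8·x^4: subtract (-8·x)·f(x) = -8·x^4 + 8·x^3 + 24·x^2 + 16·x, leaving -8·x^3 - 28·x^2 - 25·x + 9
  leading term -8·x^3: subtract (-8)·f(x) = -8·x^3 + 8·x^2 + 24·x + 16, leaving -36·x^2 - 49·x - 7
The degree is now < 3, so this is the remainder. Hence a · b ≡ -36·x^2 - 49·x - 7 in Q[x]/(f).

Final answer: a · b ≡ -36·x^2 - 49·x - 7 (mod f(x))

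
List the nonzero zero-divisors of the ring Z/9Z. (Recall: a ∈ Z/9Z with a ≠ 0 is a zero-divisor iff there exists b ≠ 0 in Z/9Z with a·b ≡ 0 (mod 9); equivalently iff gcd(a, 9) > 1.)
nonzero zero-divisors of Z/9Z = {3, 6}

An element a ∈ Z/9Z (with a ≠ 0) is a zero-divisor iff gcd(a, 9) > 1 (because a is a unit precisely when gcd(a, n) = 1, and in Z/nZ every nonzero, non-unit element is a zero-divisor). Scan a = 1, ..., 8 and keep those with gcd(a, 9) > 1:
  gcd(3, 9) = 3, gcd(6, 9) = 3.
All other a ∈ {1, ..., 8} have gcd(a, 9) = 1 and are units. So the nonzero zero-divisors are exactly the 2 values of a appearing in this scan.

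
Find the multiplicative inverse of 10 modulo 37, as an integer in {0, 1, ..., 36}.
10^(−1) ≡ 26 (mod 37)

Apply the extended Euclidean algorithm to (37, 10), tracking rows (r, s, t) with s·37 + t·10 = r. Each division r_prev = q·r_cur + r_new produces the new row as (previous row) − q·(current row):
  row A: (37, 1, 0)   [1·37 + 0·10 = 37]
  row B: (10, 0, 1)   [0·37 + 1·10 = 10]
  37 = 3·10 + 7   → row C = row A − 3·row B = (7, 1, −3)   [check: 1·37 − 3·10 = 7]
  10 = 1·7 + 3   → row D = row B − 1·row C = (3, −1, 4)   [check: −1·37 + 4·10 = 3]
  7 = 2·3 + 1   → row E = row C − 2·row D = (1, 3, −11)   [check: 3·37 − 11·10 = 1]
  3 = 3·1 + 0   → remainder 0, stop. gcd = 1 (last nonzero row E).
The gcd is 1, so 10 is invertible mod 37. The last nonzero row gives 3·37 − 11·10 = 1, so t = −11. So 10^(−1) ≡ −11 ≡ 26 (mod 37). Verify: 10 · 26 = 260 ≡ 1 (mod 37). ✓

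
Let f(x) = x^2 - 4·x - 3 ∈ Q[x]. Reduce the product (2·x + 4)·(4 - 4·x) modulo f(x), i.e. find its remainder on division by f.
a · b ≡ -40·x - 8 (mod f(x))

First multiply in Q[x] without reducing: a · b = -8·x^2 - 8·x + 16. Now divide by f(x) = x^2 - 4·x - 3, eliminating the leading term at each step:
  leading term -8·x^2: subtract (-8)·f(x) = -8·x^2 + 32·x + 24, leaving -40·x - 8
The degree is now < 2, so this is the remainder. Hence a · b ≡ -40·x - 8 in Q[x]/(f).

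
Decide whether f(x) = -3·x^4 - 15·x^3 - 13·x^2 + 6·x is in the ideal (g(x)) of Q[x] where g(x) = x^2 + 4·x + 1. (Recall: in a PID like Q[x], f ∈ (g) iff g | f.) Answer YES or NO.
NO

In Q[x] the ideal (g) consists of all multiples of g, so f ∈ (g) iff g | f, i.e. iff the remainder of f on division by g is 0. Divide f by g (g is monic, so eliminate the leading term of the running remainder at each step):
  leading term -3·x^4: subtract (-3·x^2)·g(x) = -3·x^4 - 12·x^3 - 3·x^2, leaving -3·x^3 - 10·x^2 + 6·x
  leading term -3·x^3: subtract (-3·x)·g(x) = -3·x^3 - 12·x^2 - 3·x, leaving 2·x^2 + 9·x
  leading term 2·x^2: subtract (2)·g(x) = 2·x^2 + 8·x + 2, leaving x - 2
The remainder r(x) = x - 2 ≠ 0 (and deg r < deg g), so g ∤ f, i.e. f ∉ (g).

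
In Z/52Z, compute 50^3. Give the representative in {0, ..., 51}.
44

Use repeated squaring. Binary(3) = 11. Walk through the bits of the exponent 3 left-to-right: at each bit after the leading one, square the running value, then multiply by 50 if the bit is 1 (always reducing mod 52):
  bit 1 = 1 (leading): start with 50.
  bit 2 = 1: square 50^2 = 2500 ≡ 4; bit is 1, so multiply 4·50 = 200 ≡ 44 (mod 52).
Final value: 50^3 ≡ 44 (mod 52).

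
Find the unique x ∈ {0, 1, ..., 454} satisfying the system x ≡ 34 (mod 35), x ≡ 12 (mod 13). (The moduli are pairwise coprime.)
x ≡ 454 (mod 455); the representative in [0, 455) is 454

The moduli 35, 13 are pairwise coprime, so by the CRT there is a unique solution mod 35·13 = 455.
Solve by successive substitution. Start with x ≡ 34 (mod 35).
  Combine with x ≡ 12 (mod 13): write x = 34 + 35·t and require 34 + 35·t ≡ 12 (mod 13), i.e. 35·t ≡ 12 − 34 ≡ 4 (mod 13). Since 35^(−1) ≡ 3 (mod 13) (35 ≡ 9 (mod 13)), t ≡ 3·4 ≡ 12 (mod 13). So x ≡ 34 + 35·12 = 454 (mod 455).
Unique solution in [0, 455): x = 454.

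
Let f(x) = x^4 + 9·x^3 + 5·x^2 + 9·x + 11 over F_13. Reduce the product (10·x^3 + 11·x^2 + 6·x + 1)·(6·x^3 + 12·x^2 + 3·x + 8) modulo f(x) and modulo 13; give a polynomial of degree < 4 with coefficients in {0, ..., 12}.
Multiply as integer polynomials: a · b = 60·x^6 + 186·x^5 + 198·x^4 + 191·x^3 + 118·x^2 + 51·x + 8. Reducing coefficients mod 13: a · b ≡ 8·x^6 + 4·x^5 + 3·x^4 + 9·x^3 + x^2 + 12·x + 8. Now divide by f(x) = x^4 + 9·x^3 + 5·x^2 + 9·x + 11 in F_13[x], eliminating the leading term at each step:
  leading term 8·x^6: subtract (8·x^2)·f(x) = 8·x^6 + 7·x^5 + x^4 + 7·x^3 + 10·x^2, leaving 10·x^5 + 2·x^4 + 2·x^3 + 4·x^2 + 12·x + 8 (coefficients mod 13)
  leading term 10·x^5: subtract (10·x)·f(x) = 10·x^5 + 12·x^4 + 11·x^3 + 12·x^2 + 6·x, leaving 3·x^4 + 4·x^3 + 5·x^2 + 6·x + 8 (coefficients mod 13)
  leading term 3·x^4: subtract (3)·f(x) = 3·x^4 + x^3 + 2·x^2 + x + 7, leaving 3·x^3 + 3·x^2 + 5·x + 1 (coefficients mod 13)
The degree is now < 4, so this is the remainder. Hence a · b ≡ 3·x^3 + 3·x^2 + 5·x + 1 in F_13[x]/(f).

Final answer: a · b ≡ 3·x^3 + 3·x^2 + 5·x + 1 (mod f(x))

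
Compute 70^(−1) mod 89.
Apply the extended Euclidean algorithm to (89, 70), tracking rows (r, s, t) with s·89 + t·70 = r. Each division r_prev = q·r_cur + r_new produces the new row as (previous row) − q·(current row):
  row A: (89, 1, 0)   [1·89 + 0·70 = 89]
  row B: (70, 0, 1)   [0·89 + 1·70 = 70]
  89 = 1·70 + 19   → row C = row A − 1·row B = (19, 1, −1)   [check: 1·89 − 1·70 = 19]
  70 = 3·19 + 13   → row D = row B − 3·row C = (13, −3, 4)   [check: −3·89 + 4·70 = 13]
  19 = 1·13 + 6   → row E = row C − 1·row D = (6, 4, −5)   [check: 4·89 − 5·70 = 6]
  13 = 2·6 + 1   → row F = row D − 2·row E = (1, −11, 14)   [check: −11·89 + 14·70 = 1]
  6 = 6·1 + 0   → remainder 0, stop. gcd = 1 (last nonzero row F).
The gcd is 1, so 70 is invertible mod 89. The last nonzero row gives −11·89 + 14·70 = 1, so t = 14. So 70^(−1) ≡ 14 (mod 89). Verify: 70 · 14 = 980 ≡ 1 (mod 89). ✓

Final answer: 70^(−1) ≡ 14 (mod 89)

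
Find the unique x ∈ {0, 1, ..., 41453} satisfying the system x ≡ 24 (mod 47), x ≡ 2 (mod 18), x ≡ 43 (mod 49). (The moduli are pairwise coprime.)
x ≡ 16850 (mod 41454); the representative in [0, 41454) is 16850

The moduli 47, 18, 49 are pairwise coprime, so by the CRT there is a unique solution mod 47·18·49 = 41454.
Solve by successive substitution. Start with x ≡ 24 (mod 47).
  Combine with x ≡ 2 (mod 18): write x = 24 + 47·t and require 24 + 47·t ≡ 2 (mod 18), i.e. 47·t ≡ 2 − 24 ≡ 14 (mod 18). Since 47^(−1) ≡ 5 (mod 18) (47 ≡ 11 (mod 18)), t ≡ 5·14 ≡ 16 (mod 18). So x ≡ 24 + 47·16 = 776 (mod 846).
  Combine with x ≡ 43 (mod 49): write x = 776 + 846·t and require 776 + 846·t ≡ 43 (mod 49), i.e. 846·t ≡ 43 − 776 ≡ 2 (mod 49). Since 846^(−1) ≡ 34 (mod 49) (846 ≡ 13 (mod 49)), t ≡ 34·2 ≡ 19 (mod 49). So x ≡ 776 + 846·19 = 16850 (mod 41454).
Unique solution in [0, 41454): x = 16850.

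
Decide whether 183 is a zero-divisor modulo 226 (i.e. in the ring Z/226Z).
gcd(183, 226) = 1, so 183 is a unit in Z/226Z (it has a multiplicative inverse). A unit cannot be a zero-divisor: if 183·b ≡ 0 then multiplying both sides by 183^(−1) gives b ≡ 0. So 183 is not a zero-divisor.

Final answer: NO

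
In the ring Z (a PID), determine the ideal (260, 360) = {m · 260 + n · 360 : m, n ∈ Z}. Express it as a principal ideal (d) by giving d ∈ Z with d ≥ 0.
In the PID Z, (a, b) is generated by gcd(a, b). Compute gcd(360, 260) with the extended Euclidean algorithm, tracking rows (r, s, t) with s·360 + t·260 = r:
  row A: (360, 1, 0)   [1·360 + 0·260 = 360]
  row B: (260, 0, 1)   [0·360 + 1·260 = 260]
  360 = 1·260 + 100   → row C = row A − 1·row B = (100, 1, −1)   [check: 1·360 − 1·260 = 100]
  260 = 2·100 + 60   → row D = row B − 2·row C = (60, −2, 3)   [check: −2·360 + 3·260 = 60]
  100 = 1·60 + 40   → row E = row C − 1·row D = (40, 3, −4)   [check: 3·360 − 4·260 = 40]
  60 = 1·40 + 20   → row F = row D − 1·row E = (20, −5, 7)   [check: −5·360 + 7·260 = 20]
  40 = 2·20 + 0   → remainder 0, stop. gcd = 20 (last nonzero row F).
So gcd(260, 360) = 20, with Bézout identity −5·360 + 7·260 = 20. Containment (⊇): the Bézout identity exhibits 20 as an element of (260, 360), giving (20) ⊆ (260, 360). Containment (⊆): since 20 | 260 and 20 | 360 (260 = 20·13, 360 = 20·18), every Z-linear combination of 260 and 360 is divisible by 20, so (260, 360) ⊆ (20). Therefore (260, 360) = (20), d = 20.

Final answer: (260, 360) = (20); d = 20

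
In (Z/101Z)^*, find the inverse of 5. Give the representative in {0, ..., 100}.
5^(−1) ≡ 81 (mod 101)

Apply the extended Euclidean algorithm to (101, 5), tracking rows (r, s, t) with s·101 + t·5 = r. Each division r_prev = q·r_cur + r_new produces the new row as (previous row) − q·(current row):
  row A: (101, 1, 0)   [1·101 + 0·5 = 101]
  row B: (5, 0, 1)   [0·101 + 1·5 = 5]
  101 = 20·5 + 1   → row C = row A − 20·row B = (1, 1, −20)   [check: 1·101 − 20·5 = 1]
  5 = 5·1 + 0   → remainder 0, stop. gcd = 1 (last nonzero row C).
The gcd is 1, so 5 is invertible mod 101. The last nonzero row gives 1·101 − 20·5 = 1, so t = −20. So 5^(−1) ≡ −20 ≡ 81 (mod 101). Verify: 5 · 81 = 405 ≡ 1 (mod 101). ✓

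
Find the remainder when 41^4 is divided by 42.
1

Use repeated squaring. Binary(4) = 100. Walk through the bits of the exponent 4 left-to-right: at each bit after the leading one, square the running value, then multiply by 41 if the bit is 1 (always reducing mod 42):
  bit 1 = 1 (leading): start with 41.
  bit 2 = 0: square 41^2 = 1681 ≡ 1 (mod 42).
  bit 3 = 0: square 1^2 = 1 (mod 42).
Final value: 41^4 ≡ 1 (mod 42).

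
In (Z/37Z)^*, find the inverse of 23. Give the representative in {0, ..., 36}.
23^(−1) ≡ 29 (mod 37)

Apply the extended Euclidean algorithm to (37, 23), tracking rows (r, s, t) with s·37 + t·23 = r. Each division r_prev = q·r_cur + r_new produces the new row as (previous row) − q·(current row):
  row A: (37, 1, 0)   [1·37 + 0·23 = 37]
  row B: (23, 0, 1)   [0·37 + 1·23 = 23]
  37 = 1·23 + 14   → row C = row A − 1·row B = (14, 1, −1)   [check: 1·37 − 1·23 = 14]
  23 = 1·14 + 9   → row D = row B − 1·row C = (9, −1, 2)   [check: −1·37 + 2·23 = 9]
  14 = 1·9 + 5   → row E = row C − 1·row D = (5, 2, −3)   [check: 2·37 − 3·23 = 5]
  9 = 1·5 + 4   → row F = row D − 1·row E = (4, −3, 5)   [check: −3·37 + 5·23 = 4]
  5 = 1·4 + 1   → row G = row E − 1·row F = (1, 5, −8)   [check: 5·37 − 8·23 = 1]
  4 = 4·1 + 0   → remainder 0, stop. gcd = 1 (last nonzero row G).
The gcd is 1, so 23 is invertible mod 37. The last nonzero row gives 5·37 − 8·23 = 1, so t = −8. So 23^(−1) ≡ −8 ≡ 29 (mod 37). Verify: 23 · 29 = 667 ≡ 1 (mod 37). ✓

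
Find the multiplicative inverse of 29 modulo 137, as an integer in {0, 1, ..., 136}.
Apply the extended Euclidean algorithm to (137, 29), tracking rows (r, s, t) with s·137 + t·29 = r. Each division r_prev = q·r_cur + r_new produces the new row as (previous row) − q·(current row):
  row A: (137, 1, 0)   [1·137 + 0·29 = 137]
  row B: (29, 0, 1)   [0·137 + 1·29 = 29]
  137 = 4·29 + 21   → row C = row A − 4·row B = (21, 1, −4)   [check: 1·137 − 4·29 = 21]
  29 = 1·21 + 8   → row D = row B − 1·row C = (8, −1, 5)   [check: −1·137 + 5·29 = 8]
  21 = 2·8 + 5   → row E = row C − 2·row D = (5, 3, −14)   [check: 3·137 − 14·29 = 5]
  8 = 1·5 + 3   → row F = row D − 1·row E = (3, −4, 19)   [check: −4·137 + 19·29 = 3]
  5 = 1·3 + 2   → row G = row E − 1·row F = (2, 7, −33)   [check: 7·137 − 33·29 = 2]
  3 = 1·2 + 1   → row H = row F − 1·row G = (1, −11, 52)   [check: −11·137 + 52·29 = 1]
  2 = 2·1 + 0   → remainder 0, stop. gcd = 1 (last nonzero row H).
The gcd is 1, so 29 is invertible mod 137. The last nonzero row gives −11·137 + 52·29 = 1, so t = 52. So 29^(−1) ≡ 52 (mod 137). Verify: 29 · 52 = 1508 ≡ 1 (mod 137). ✓

Final answer: 29^(−1) ≡ 52 (mod 137)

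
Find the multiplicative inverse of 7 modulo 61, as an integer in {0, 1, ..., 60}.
7^(−1) ≡ 35 (mod 61)

Apply the extended Euclidean algorithm to (61, 7), tracking rows (r, s, t) with s·61 + t·7 = r. Each division r_prev = q·r_cur + r_new produces the new row as (previous row) − q·(current row):
  row A: (61, 1, 0)   [1·61 + 0·7 = 61]
  row B: (7, 0, 1)   [0·61 + 1·7 = 7]
  61 = 8·7 + 5   → row C = row A − 8·row B = (5, 1, −8)   [check: 1·61 − 8·7 = 5]
  7 = 1·5 + 2   → row D = row B − 1·row C = (2, −1, 9)   [check: −1·61 + 9·7 = 2]
  5 = 2·2 + 1   → row E = row C − 2·row D = (1, 3, −26)   [check: 3·61 − 26·7 = 1]
  2 = 2·1 + 0   → remainder 0, stop. gcd = 1 (last nonzero row E).
The gcd is 1, so 7 is invertible mod 61. The last nonzero row gives 3·61 − 26·7 = 1, so t = −26. So 7^(−1) ≡ −26 ≡ 35 (mod 61). Verify: 7 · 35 = 245 ≡ 1 (mod 61). ✓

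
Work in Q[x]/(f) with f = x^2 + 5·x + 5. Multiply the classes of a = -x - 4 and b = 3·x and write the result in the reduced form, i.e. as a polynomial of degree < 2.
a · b ≡ 3·x + 15 (mod f(x))

First multiply in Q[x] without reducing: a · b = -3·x^2 - 12·x. Now divide by f(x) = x^2 + 5·x + 5, eliminating the leading term at each step:
  leading term -3·x^2: subtract (-3)·f(x) = -3·x^2 - 15·x - 15, leaving 3·x + 15
The degree is now < 2, so this is the remainder. Hence a · b ≡ 3·x + 15 in Q[x]/(f).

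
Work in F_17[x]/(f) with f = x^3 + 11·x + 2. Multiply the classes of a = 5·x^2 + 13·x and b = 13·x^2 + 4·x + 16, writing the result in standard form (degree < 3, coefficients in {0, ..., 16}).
a · b ≡ 12·x^2 + 5·x + 13 (mod f(x))

Multiply as integer polynomials: a · b = 65·x^4 + 189·x^3 + 132·x^2 + 208·x. Reducing coefficients mod 17: a · b ≡ 14·x^4 + 2·x^3 + 13·x^2 + 4·x. Now divide by f(x) = x^3 + 11·x + 2 in F_17[x], eliminating the leading term at each step:
  leading term 14·x^4: subtract (14·x)·f(x) = 14·x^4 + x^2 + 11·x, leaving 2·x^3 + 12·x^2 + 10·x (coefficients mod 17)
  leading term 2·x^3: subtract (2)·f(x) = 2·x^3 + 5·x + 4, leaving 12·x^2 + 5·x + 13 (coefficients mod 17)
The degree is now < 3, so this is the remainder. Hence a · b ≡ 12·x^2 + 5·x + 13 in F_17[x]/(f).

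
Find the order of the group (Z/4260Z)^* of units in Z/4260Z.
(Z/4260Z)^* consists of the classes a with gcd(a, 4260) = 1, so its order is φ(4260). φ is multiplicative, with φ(p^e) = p^e − p^(e−1). Factorise 4260 = 2^2 · 3 · 5 · 71. Then
  φ(4260) = (2^2 − 2^1) · (3 − 1) · (5 − 1) · (71 − 1) = 2 · 2 · 4 · 70 = 1120.
Thus |(Z/4260Z)^*| = 1120.

Final answer: |(Z/4260Z)^*| = 1120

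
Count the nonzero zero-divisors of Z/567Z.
Z/567Z has 242 nonzero zero-divisors

In Z/567Z each nonzero element is either a unit (gcd with 567 is 1) or a zero-divisor (gcd > 1). The number of units is φ(567): factorise 567 = 3^4 · 7, so φ(567) = (3^4 − 3^3) · (7 − 1) = 54 · 6 = 324. The nonzero elements number 567 − 1 = 566. Hence the nonzero zero-divisors number 566 − 324 = 242.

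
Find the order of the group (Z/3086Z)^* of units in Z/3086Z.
|(Z/3086Z)^*| = 1542

(Z/3086Z)^* consists of the classes a with gcd(a, 3086) = 1, so its order is φ(3086). φ is multiplicative, with φ(p^e) = p^e − p^(e−1). Factorise 3086 = 2 · 1543. Then
  φ(3086) = (2 − 1) · (1543 − 1) = 1 · 1542 = 1542.
Thus |(Z/3086Z)^*| = 1542.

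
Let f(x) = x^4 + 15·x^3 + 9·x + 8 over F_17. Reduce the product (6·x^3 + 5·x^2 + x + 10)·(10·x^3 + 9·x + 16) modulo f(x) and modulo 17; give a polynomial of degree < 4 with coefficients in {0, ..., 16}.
Multiply as integer polynomials: a · b = 60·x^6 + 50·x^5 + 64·x^4 + 241·x^3 + 89·x^2 + 106·x + 160. Reducing coefficients mod 17: a · b ≡ 9·x^6 + 16·x^5 + 13·x^4 + 3·x^3 + 4·x^2 + 4·x + 7. Now divide by f(x) = x^4 + 15·x^3 + 9·x + 8 in F_17[x], eliminating the leading term at each step:
  leading term 9·x^6: subtract (9·x^2)·f(x) = 9·x^6 + 16·x^5 + 13·x^3 + 4·x^2, leaving 13·x^4 + 7·x^3 + 4·x + 7 (coefficients mod 17)
  leading term 13·x^4: subtract (13)·f(x) = 13·x^4 + 8·x^3 + 15·x + 2, leaving 16·x^3 + 6·x + 5 (coefficients mod 17)
The degree is now < 4, so this is the remainder. Hence a · b ≡ 16·x^3 + 6·x + 5 in F_17[x]/(f).

Final answer: a · b ≡ 16·x^3 + 6·x + 5 (mod f(x))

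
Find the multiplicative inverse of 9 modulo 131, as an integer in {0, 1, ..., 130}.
Apply the extended Euclidean algorithm to (131, 9), tracking rows (r, s, t) with s·131 + t·9 = r. Each division r_prev = q·r_cur + r_new produces the new row as (previous row) − q·(current row):
  row A: (131, 1, 0)   [1·131 + 0·9 = 131]
  row B: (9, 0, 1)   [0·131 + 1·9 = 9]
  131 = 14·9 + 5   → row C = row A − 14·row B = (5, 1, −14)   [check: 1·131 − 14·9 = 5]
  9 = 1·5 + 4   → row D = row B − 1·row C = (4, −1, 15)   [check: −1·131 + 15·9 = 4]
  5 = 1·4 + 1   → row E = row C − 1·row D = (1, 2, −29)   [check: 2·131 − 29·9 = 1]
  4 = 4·1 + 0   → remainder 0, stop. gcd = 1 (last nonzero row E).
The gcd is 1, so 9 is invertible mod 131. The last nonzero row gives 2·131 − 29·9 = 1, so t = −29. So 9^(−1) ≡ −29 ≡ 102 (mod 131). Verify: 9 · 102 = 918 ≡ 1 (mod 131). ✓

Final answer: 9^(−1) ≡ 102 (mod 131)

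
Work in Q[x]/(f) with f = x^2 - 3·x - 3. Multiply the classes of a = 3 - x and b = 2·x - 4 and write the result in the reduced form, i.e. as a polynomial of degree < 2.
First multiply in Q[x] without reducing: a · b = -2·x^2 + 10·x - 12. Now divide by f(x) = x^2 - 3·x - 3, eliminating the leading term at each step:
  leading term -2·x^2: subtract (-2)·f(x) = -2·x^2 + 6·x + 6, leaving 4·x - 18
The degree is now < 2, so this is the remainder. Hence a · b ≡ 4·x - 18 in Q[x]/(f).

Final answer: a · b ≡ 4·x - 18 (mod f(x))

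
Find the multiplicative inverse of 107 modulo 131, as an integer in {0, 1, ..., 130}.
107^(−1) ≡ 60 (mod 131)

Apply the extended Euclidean algorithm to (131, 107), tracking rows (r, s, t) with s·131 + t·107 = r. Each division r_prev = q·r_cur + r_new produces the new row as (previous row) − q·(current row):
  row A: (131, 1, 0)   [1·131 + 0·107 = 131]
  row B: (107, 0, 1)   [0·131 + 1·107 = 107]
  131 = 1·107 + 24   → row C = row A − 1·row B = (24, 1, −1)   [check: 1·131 − 1·107 = 24]
  107 = 4·24 + 11   → row D = row B − 4·row C = (11, −4, 5)   [check: −4·131 + 5·107 = 11]
  24 = 2·11 + 2   → row E = row C − 2·row D = (2, 9, −11)   [check: 9·131 − 11·107 = 2]
  11 = 5·2 + 1   → row F = row D − 5·row E = (1, −49, 60)   [check: −49·131 + 60·107 = 1]
  2 = 2·1 + 0   → remainder 0, stop. gcd = 1 (last nonzero row F).
The gcd is 1, so 107 is invertible mod 131. The last nonzero row gives −49·131 + 60·107 = 1, so t = 60. So 107^(−1) ≡ 60 (mod 131). Verify: 107 · 60 = 6420 ≡ 1 (mod 131). ✓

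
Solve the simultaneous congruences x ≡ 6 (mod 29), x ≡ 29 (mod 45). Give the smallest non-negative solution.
x ≡ 209 (mod 1305); the representative in [0, 1305) is 209

The moduli 29, 45 are pairwise coprime, so by the CRT there is a unique solution mod 29·45 = 1305.
Solve by successive substitution. Start with x ≡ 6 (mod 29).
  Combine with x ≡ 29 (mod 45): write x = 6 + 29·t and require 6 + 29·t ≡ 29 (mod 45), i.e. 29·t ≡ 29 − 6 ≡ 23 (mod 45). Since 29^(−1) ≡ 14 (mod 45), t ≡ 14·23 ≡ 7 (mod 45). So x ≡ 6 + 29·7 = 209 (mod 1305).
Unique solution in [0, 1305): x = 209.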